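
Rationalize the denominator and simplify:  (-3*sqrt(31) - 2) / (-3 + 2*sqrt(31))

(-192 - 13*sqrt(31))/115

Multiply numerator and denominator by -2*sqrt(31) - 3.
Denominator becomes -115; numerator becomes 13*sqrt(31) + 192.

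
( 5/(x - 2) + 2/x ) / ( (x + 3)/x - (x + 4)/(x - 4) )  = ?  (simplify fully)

(-7*x² + 32*x - 16)/(5*x² + 2*x - 24)

Numerator: 5/(x - 2) + 2/x = (7*x - 4)/(x² - 2*x)
Denominator: (x + 3)/x - (x + 4)/(x - 4) = (-5*x - 12)/(x² - 4*x)
Divide: ((7*x - 4)/(x² - 2*x)) · ((x² - 4*x)/(-5*x - 12)) = (-7*x² + 32*x - 16)/(5*x² + 2*x - 24)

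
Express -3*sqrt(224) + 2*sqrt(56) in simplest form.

3*sqrt(224) = 12*sqrt(14); 2*sqrt(56) = 4*sqrt(14)
Combine: (-12 + 4)·sqrt(14) = -8*sqrt(14)

-8*sqrt(14)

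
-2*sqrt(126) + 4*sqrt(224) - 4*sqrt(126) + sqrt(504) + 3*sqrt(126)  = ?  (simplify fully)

13*sqrt(14)

2*sqrt(126) = 6*sqrt(14); 4*sqrt(224) = 16*sqrt(14); 4*sqrt(126) = 12*sqrt(14); sqrt(504) = 6*sqrt(14); 3*sqrt(126) = 9*sqrt(14)
Combine: (-6 + 16 - 12 + 6 + 9)·sqrt(14) = 13*sqrt(14)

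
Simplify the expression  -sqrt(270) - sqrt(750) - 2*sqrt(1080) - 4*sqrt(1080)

sqrt(270) = 3*sqrt(30); sqrt(750) = 5*sqrt(30); 2*sqrt(1080) = 12*sqrt(30); 4*sqrt(1080) = 24*sqrt(30)
Combine: (-3 - 5 - 12 - 24)·sqrt(30) = -44*sqrt(30)

-44*sqrt(30)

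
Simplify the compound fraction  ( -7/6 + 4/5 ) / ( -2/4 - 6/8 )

22/75

Numerator: -7/6 + 4/5 = -11/30
Denominator: -2/4 - 6/8 = -5/4
Divide: (-11/30) · (-4/5) = 22/75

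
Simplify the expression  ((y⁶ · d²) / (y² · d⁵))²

Inside the bracket: y⁴ · (d^-3)
Raise to the power 2: y⁸ · (d^-6)

y⁸/d⁶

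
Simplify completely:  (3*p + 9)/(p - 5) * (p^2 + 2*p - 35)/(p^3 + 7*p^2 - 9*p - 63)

3/(p - 3)

Factor: 3*p + 9 = 3*(p + 3);  p^2 + 2*p - 35 = (p + 7)*(p - 5);  p^3 + 7*p^2 - 9*p - 63 = (p - 3)*(p + 3)*(p + 7)
Cancel the common factors (p - 5), (p + 3), (p + 7).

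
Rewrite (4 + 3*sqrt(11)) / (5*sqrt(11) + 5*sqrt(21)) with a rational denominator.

Multiply numerator and denominator by -5*sqrt(21) + 5*sqrt(11).
Denominator becomes -250; numerator becomes -15*sqrt(231) - 20*sqrt(21) + 20*sqrt(11) + 165.

(-33 - 4*sqrt(11) + 4*sqrt(21) + 3*sqrt(231))/50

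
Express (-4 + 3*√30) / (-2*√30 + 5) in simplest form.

Multiply numerator and denominator by 5 + 2*√30.
Denominator becomes -95; numerator becomes 7*√30 + 160.

(-160 - 7*√30)/95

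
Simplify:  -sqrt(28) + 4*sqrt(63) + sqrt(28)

sqrt(28) = 2*sqrt(7); 4*sqrt(63) = 12*sqrt(7); sqrt(28) = 2*sqrt(7)
Combine: (-2 + 12 + 2)·sqrt(7) = 12*sqrt(7)

12*sqrt(7)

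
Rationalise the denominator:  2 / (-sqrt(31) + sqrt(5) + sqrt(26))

(5*sqrt(26) + 26*sqrt(5) + sqrt(4030))/130

Group as (sqrt(5) + sqrt(26)) - sqrt(31); multiply by (sqrt(5) + sqrt(26)) + sqrt(31), then rationalise the remaining surd.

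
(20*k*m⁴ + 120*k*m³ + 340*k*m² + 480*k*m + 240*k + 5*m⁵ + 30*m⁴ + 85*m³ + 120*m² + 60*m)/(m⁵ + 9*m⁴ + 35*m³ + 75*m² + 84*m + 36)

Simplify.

(20*k + 5*m)/(m + 3)

Factor: 20*k*m⁴ + 120*k*m³ + 340*k*m² + 480*k*m + 240*k + 5*m⁵ + 30*m⁴ + 85*m³ + 120*m² + 60*m = 5·(4*k + m)·(m² + 3*m + 6)·(m + 1)·(m + 2);  m⁵ + 9*m⁴ + 35*m³ + 75*m² + 84*m + 36 = (m + 2)·(m + 3)·(m + 1)·(m² + 3*m + 6)
Cancel the common factors (m² + 3*m + 6), (m + 1), (m + 2).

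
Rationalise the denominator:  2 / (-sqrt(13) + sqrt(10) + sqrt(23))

Group as (sqrt(10) + sqrt(23)) - sqrt(13); multiply by (sqrt(10) + sqrt(23)) + sqrt(13), then rationalise the remaining surd.

(-10*sqrt(13) + 13*sqrt(10) + sqrt(2990))/130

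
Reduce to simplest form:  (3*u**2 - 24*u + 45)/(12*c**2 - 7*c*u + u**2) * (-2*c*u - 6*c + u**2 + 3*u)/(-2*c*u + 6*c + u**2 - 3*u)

Factor: 3*u**2 - 24*u + 45 = 3*(u - 3)*(u - 5);  12*c**2 - 7*c*u + u**2 = (-3*c + u)*(-4*c + u);  -2*c*u - 6*c + u**2 + 3*u = (-2*c + u)*(u + 3);  -2*c*u + 6*c + u**2 - 3*u = (u - 3)*(-2*c + u)
Cancel the common factors (u - 3), (-2*c + u).

(3*u**2 - 6*u - 45)/(12*c**2 - 7*c*u + u**2)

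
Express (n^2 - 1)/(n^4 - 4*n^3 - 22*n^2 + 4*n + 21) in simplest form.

1/(n^2 - 4*n - 21)

Factor: n^2 - 1 = (n + 1)*(n - 1);  n^4 - 4*n^3 - 22*n^2 + 4*n + 21 = (n + 3)*(n + 1)*(n - 1)*(n - 7)
Cancel the common factors (n + 1), (n - 1).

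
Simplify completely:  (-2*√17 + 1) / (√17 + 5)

Multiply numerator and denominator by -√17 + 5.
Denominator becomes 8; numerator becomes -11*√17 + 39.

(-11*√17 + 39)/8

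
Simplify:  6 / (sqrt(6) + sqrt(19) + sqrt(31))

Group as (sqrt(6) + sqrt(31)) + sqrt(19); multiply by (sqrt(6) + sqrt(31)) - sqrt(19), then rationalise the remaining surd.

(-sqrt(3534) - 3*sqrt(31) + 9*sqrt(19) + 22*sqrt(6))/35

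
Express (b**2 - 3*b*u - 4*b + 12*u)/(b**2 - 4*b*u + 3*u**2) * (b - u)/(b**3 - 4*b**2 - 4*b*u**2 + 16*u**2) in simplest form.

Factor: b**2 - 3*b*u - 4*b + 12*u = (b - 3*u)*(b - 4);  b**2 - 4*b*u + 3*u**2 = (b - u)*(b - 3*u);  b**3 - 4*b**2 - 4*b*u**2 + 16*u**2 = (b + 2*u)*(b - 4)*(b - 2*u)
Cancel the common factors (b - u), (b - 4), (b - 3*u).

-1/(-b**2 + 4*u**2)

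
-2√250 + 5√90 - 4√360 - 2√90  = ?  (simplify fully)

2√250 = 10*√10; 5√90 = 15*√10; 4√360 = 24*√10; 2√90 = 6*√10
Combine: (-10 + 15 - 24 - 6)·√10 = -25*√10

-25*√10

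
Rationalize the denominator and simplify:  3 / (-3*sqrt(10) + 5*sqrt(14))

Multiply numerator and denominator by 3*sqrt(10) + 5*sqrt(14).
Denominator becomes 260; numerator becomes 9*sqrt(10) + 15*sqrt(14).

(9*sqrt(10) + 15*sqrt(14))/260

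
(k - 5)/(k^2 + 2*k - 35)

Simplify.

1/(k + 7)

Factor: k^2 + 2*k - 35 = (k + 7)*(k - 5)
Cancel the common factor (k - 5).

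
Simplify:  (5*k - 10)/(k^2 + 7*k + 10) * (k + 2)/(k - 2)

5/(k + 5)

Factor: 5*k - 10 = 5*(k - 2);  k^2 + 7*k + 10 = (k + 2)*(k + 5)
Cancel the common factors (k + 2), (k - 2).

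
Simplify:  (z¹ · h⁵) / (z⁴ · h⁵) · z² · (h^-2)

1/(h²*z)

Quotient: (z^-3)
Multiply by z² · (h^-2): add exponents.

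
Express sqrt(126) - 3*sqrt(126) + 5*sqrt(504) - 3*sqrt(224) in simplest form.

12*sqrt(14)

sqrt(126) = 3*sqrt(14); 3*sqrt(126) = 9*sqrt(14); 5*sqrt(504) = 30*sqrt(14); 3*sqrt(224) = 12*sqrt(14)
Combine: (3 - 9 + 30 - 12)·sqrt(14) = 12*sqrt(14)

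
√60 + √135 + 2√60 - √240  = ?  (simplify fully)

5*√15

√60 = 2*√15; √135 = 3*√15; 2√60 = 4*√15; √240 = 4*√15
Combine: (2 + 3 + 4 - 4)·√15 = 5*√15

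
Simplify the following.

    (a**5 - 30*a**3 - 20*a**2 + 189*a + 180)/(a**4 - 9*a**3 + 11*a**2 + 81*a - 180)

(a**2 + 5*a + 4)/(a - 4)

Factor: a**5 - 30*a**3 - 20*a**2 + 189*a + 180 = (a + 4)*(a + 1)*(a - 3)*(a + 3)*(a - 5);  a**4 - 9*a**3 + 11*a**2 + 81*a - 180 = (a - 4)*(a + 3)*(a - 3)*(a - 5)
Cancel the common factors (a - 3), (a - 5), (a + 3).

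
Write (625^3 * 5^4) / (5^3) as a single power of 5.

625^3 = 5^12; 5^4 = 5^4; 5^3 = 5^3
Combine exponents: 5^13

5^13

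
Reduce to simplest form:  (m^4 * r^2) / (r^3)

Quotient: m^4 * (r^-1)

m^4/r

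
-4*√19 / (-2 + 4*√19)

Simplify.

Multiply numerator and denominator by -4*√19 - 2.
Denominator becomes -300; numerator becomes 8*√19 + 304.

(-76 - 2*√19)/75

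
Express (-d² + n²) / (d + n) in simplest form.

Factor n^2 - d^2 and cancel (d + n).

-d + n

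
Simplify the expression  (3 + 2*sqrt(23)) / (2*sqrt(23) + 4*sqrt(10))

(-46 - 3*sqrt(23) + 6*sqrt(10) + 4*sqrt(230))/34

Multiply numerator and denominator by -4*sqrt(10) + 2*sqrt(23).
Denominator becomes -68; numerator becomes -8*sqrt(230) - 12*sqrt(10) + 6*sqrt(23) + 92.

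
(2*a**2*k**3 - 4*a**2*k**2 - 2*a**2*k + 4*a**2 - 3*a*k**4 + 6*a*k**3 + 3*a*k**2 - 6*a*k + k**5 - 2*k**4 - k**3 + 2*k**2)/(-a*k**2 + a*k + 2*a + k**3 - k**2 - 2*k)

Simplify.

-2*a*k + 2*a + k**2 - k

Factor: 2*a**2*k**3 - 4*a**2*k**2 - 2*a**2*k + 4*a**2 - 3*a*k**4 + 6*a*k**3 + 3*a*k**2 - 6*a*k + k**5 - 2*k**4 - k**3 + 2*k**2 = (k + 1)*(k - 2)*(-2*a + k)*(-a + k)*(k - 1);  -a*k**2 + a*k + 2*a + k**3 - k**2 - 2*k = (k - 2)*(k + 1)*(-a + k)
Cancel the common factors (k - 2), (-a + k), (k + 1).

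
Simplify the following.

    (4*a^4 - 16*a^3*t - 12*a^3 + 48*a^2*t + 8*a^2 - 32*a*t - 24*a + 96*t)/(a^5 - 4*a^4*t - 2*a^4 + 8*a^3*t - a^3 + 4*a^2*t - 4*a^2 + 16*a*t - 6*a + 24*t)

4/(a + 1)

Factor: 4*a^4 - 16*a^3*t - 12*a^3 + 48*a^2*t + 8*a^2 - 32*a*t - 24*a + 96*t = 4*(a - 3)*(a^2 + 2)*(a - 4*t);  a^5 - 4*a^4*t - 2*a^4 + 8*a^3*t - a^3 + 4*a^2*t - 4*a^2 + 16*a*t - 6*a + 24*t = (a^2 + 2)*(a + 1)*(a - 3)*(a - 4*t)
Cancel the common factors (a^2 + 2), (a - 3), (a - 4*t).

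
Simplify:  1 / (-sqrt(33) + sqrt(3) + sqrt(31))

(-sqrt(33) + 5*sqrt(31) + 61*sqrt(3) + 6*sqrt(341))/371

Group as (sqrt(3) + sqrt(31)) - sqrt(33); multiply by (sqrt(3) + sqrt(31)) + sqrt(33), then rationalise the remaining surd.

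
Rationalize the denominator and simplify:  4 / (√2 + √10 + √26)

Group as (√2 + √10) + √26; multiply by (√2 + √10) - √26, then rationalise the remaining surd.

(-18*√10 - 34*√2 + 4*√130 + 14*√26)/29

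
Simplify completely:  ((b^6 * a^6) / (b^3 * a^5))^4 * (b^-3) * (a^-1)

a^3*b^9

Inside the bracket: b^3 * a^1
Raise to the power 4: b^12 * a^4
Multiply by (b^-3) * (a^-1): add exponents.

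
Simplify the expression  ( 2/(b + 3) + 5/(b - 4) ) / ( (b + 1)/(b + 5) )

(7*b + 35)/(b² - b - 12)

Numerator: 2/(b + 3) + 5/(b - 4) = (7*b + 7)/(b² - b - 12)
Denominator: (b + 1)/(b + 5) = (b + 1)/(b + 5)
Divide: ((7*b + 7)/(b² - b - 12)) · ((b + 5)/(b + 1)) = (7*b + 35)/(b² - b - 12)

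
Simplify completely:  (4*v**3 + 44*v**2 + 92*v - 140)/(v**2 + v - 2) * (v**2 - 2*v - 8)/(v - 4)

4*v**2 + 48*v + 140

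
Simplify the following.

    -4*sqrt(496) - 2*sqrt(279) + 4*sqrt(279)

4*sqrt(496) = 16*sqrt(31); 2*sqrt(279) = 6*sqrt(31); 4*sqrt(279) = 12*sqrt(31)
Combine: (-16 - 6 + 12)·sqrt(31) = -10*sqrt(31)

-10*sqrt(31)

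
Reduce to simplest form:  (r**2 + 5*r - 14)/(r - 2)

Factor: r**2 + 5*r - 14 = (r - 2)*(r + 7)
Cancel the common factor (r - 2).

r + 7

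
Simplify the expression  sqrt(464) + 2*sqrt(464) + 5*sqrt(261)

27*sqrt(29)

sqrt(464) = 4*sqrt(29); 2*sqrt(464) = 8*sqrt(29); 5*sqrt(261) = 15*sqrt(29)
Combine: (4 + 8 + 15)·sqrt(29) = 27*sqrt(29)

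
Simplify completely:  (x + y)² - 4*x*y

(x - y)²

Expanding gives x² - 2*x*y + y², a perfect square.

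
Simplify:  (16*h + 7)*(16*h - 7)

256*h**2 - 49

(16*h)**2 - (7)**2 = 256*h**2 - 49.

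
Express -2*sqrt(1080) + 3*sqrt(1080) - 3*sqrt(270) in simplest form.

-3*sqrt(30)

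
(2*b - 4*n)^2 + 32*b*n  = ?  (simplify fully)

4*(b + 2*n)^2

Expand the square and combine the 32*b*n term.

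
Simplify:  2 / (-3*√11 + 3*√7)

(-√11 - √7)/6

Multiply numerator and denominator by 3*√7 + 3*√11.
Denominator becomes -36; numerator becomes 6*√7 + 6*√11.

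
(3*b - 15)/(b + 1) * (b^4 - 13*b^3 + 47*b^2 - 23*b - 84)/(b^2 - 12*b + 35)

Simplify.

3*b^2 - 21*b + 36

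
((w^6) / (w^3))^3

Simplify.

Inside the bracket: w^3
Raise to the power 3: w^9

w^9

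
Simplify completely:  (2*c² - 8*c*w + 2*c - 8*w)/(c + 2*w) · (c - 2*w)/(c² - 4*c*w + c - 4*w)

(2*c - 4*w)/(c + 2*w)

Factor: 2*c² - 8*c*w + 2*c - 8*w = 2·(c - 4*w)·(c + 1);  c² - 4*c*w + c - 4*w = (c - 4*w)·(c + 1)
Cancel the common factors (c - 4*w), (c + 1).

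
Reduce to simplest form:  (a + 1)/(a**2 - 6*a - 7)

Factor: a**2 - 6*a - 7 = (a + 1)*(a - 7)
Cancel the common factor (a + 1).

1/(a - 7)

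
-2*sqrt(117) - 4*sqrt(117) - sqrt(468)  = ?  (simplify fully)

-24*sqrt(13)

2*sqrt(117) = 6*sqrt(13); 4*sqrt(117) = 12*sqrt(13); sqrt(468) = 6*sqrt(13)
Combine: (-6 - 12 - 6)·sqrt(13) = -24*sqrt(13)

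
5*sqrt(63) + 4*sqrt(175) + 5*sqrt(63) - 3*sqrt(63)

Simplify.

5*sqrt(63) = 15*sqrt(7); 4*sqrt(175) = 20*sqrt(7); 5*sqrt(63) = 15*sqrt(7); 3*sqrt(63) = 9*sqrt(7)
Combine: (15 + 20 + 15 - 9)·sqrt(7) = 41*sqrt(7)

41*sqrt(7)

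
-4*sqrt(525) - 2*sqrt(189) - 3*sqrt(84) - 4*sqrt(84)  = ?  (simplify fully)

-40*sqrt(21)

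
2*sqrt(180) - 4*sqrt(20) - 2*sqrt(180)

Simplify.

-8*sqrt(5)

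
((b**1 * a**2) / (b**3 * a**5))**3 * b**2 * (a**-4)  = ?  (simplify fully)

Inside the bracket: (b**-2) * (a**-3)
Raise to the power 3: (b**-6) * (a**-9)
Multiply by b**2 * (a**-4): add exponents.

1/(a**13*b**4)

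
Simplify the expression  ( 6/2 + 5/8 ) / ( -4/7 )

Numerator: 6/2 + 5/8 = 29/8
Denominator: -4/7 = -4/7
Divide: (29/8) · (-7/4) = -203/32

-203/32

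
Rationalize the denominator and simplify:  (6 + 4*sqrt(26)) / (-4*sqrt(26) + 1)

(-422 - 28*sqrt(26))/415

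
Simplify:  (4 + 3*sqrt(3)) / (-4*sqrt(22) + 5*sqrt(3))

(-12*sqrt(66) - 16*sqrt(22) - 45 - 20*sqrt(3))/277

Multiply numerator and denominator by 5*sqrt(3) + 4*sqrt(22).
Denominator becomes -277; numerator becomes 20*sqrt(3) + 45 + 16*sqrt(22) + 12*sqrt(66).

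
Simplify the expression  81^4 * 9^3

81^4 = 3^16; 9^3 = 3^6
Combine exponents: 3^22

3^22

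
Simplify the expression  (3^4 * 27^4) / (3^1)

3^15

3^4 = 3^4; 27^4 = 3^12; 3^1 = 3^1
Combine exponents: 3^15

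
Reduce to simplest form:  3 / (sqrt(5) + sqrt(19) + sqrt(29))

(-6*sqrt(2755) - 15*sqrt(29) + 45*sqrt(19) + 129*sqrt(5))/355

Group as (sqrt(5) + sqrt(19)) + sqrt(29); multiply by (sqrt(5) + sqrt(19)) - sqrt(29), then rationalise the remaining surd.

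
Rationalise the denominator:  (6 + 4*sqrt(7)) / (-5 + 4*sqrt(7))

(44*sqrt(7) + 142)/87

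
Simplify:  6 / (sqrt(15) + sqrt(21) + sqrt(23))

Group as (sqrt(21) + sqrt(23)) + sqrt(15); multiply by (sqrt(21) + sqrt(23)) - sqrt(15), then rationalise the remaining surd.

(-36*sqrt(805) + 78*sqrt(23) + 102*sqrt(21) + 174*sqrt(15))/1091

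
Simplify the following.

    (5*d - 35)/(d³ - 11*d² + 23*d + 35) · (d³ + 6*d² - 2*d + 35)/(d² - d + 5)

Factor: 5*d - 35 = 5·(d - 7);  d³ - 11*d² + 23*d + 35 = (d + 1)·(d - 5)·(d - 7);  d³ + 6*d² - 2*d + 35 = (d² - d + 5)·(d + 7)
Cancel the common factors (d² - d + 5), (d - 7).

(5*d + 35)/(d² - 4*d - 5)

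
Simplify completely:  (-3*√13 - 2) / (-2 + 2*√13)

Multiply numerator and denominator by -2*√13 - 2.
Denominator becomes -48; numerator becomes 10*√13 + 82.

(-41 - 5*√13)/24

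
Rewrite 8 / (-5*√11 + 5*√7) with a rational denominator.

(-2*√11 - 2*√7)/5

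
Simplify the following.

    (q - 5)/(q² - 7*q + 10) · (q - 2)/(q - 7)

1/(q - 7)

Factor: q² - 7*q + 10 = (q - 5)·(q - 2)
Cancel the common factors (q - 5), (q - 2).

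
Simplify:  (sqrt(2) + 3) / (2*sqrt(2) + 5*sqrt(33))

(-6*sqrt(2) - 4 + 5*sqrt(66) + 15*sqrt(33))/817

Multiply numerator and denominator by -5*sqrt(33) + 2*sqrt(2).
Denominator becomes -817; numerator becomes -15*sqrt(33) - 5*sqrt(66) + 4 + 6*sqrt(2).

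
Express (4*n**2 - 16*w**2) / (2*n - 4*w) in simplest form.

Difference of squares: factor out (2*n - 4*w).

2*n + 4*w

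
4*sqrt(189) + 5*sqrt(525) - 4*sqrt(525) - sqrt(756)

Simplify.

4*sqrt(189) = 12*sqrt(21); 5*sqrt(525) = 25*sqrt(21); 4*sqrt(525) = 20*sqrt(21); sqrt(756) = 6*sqrt(21)
Combine: (12 + 25 - 20 - 6)·sqrt(21) = 11*sqrt(21)

11*sqrt(21)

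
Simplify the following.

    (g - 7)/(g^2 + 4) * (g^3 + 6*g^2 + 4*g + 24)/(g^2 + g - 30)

Factor: g^3 + 6*g^2 + 4*g + 24 = (g^2 + 4)*(g + 6);  g^2 + g - 30 = (g + 6)*(g - 5)
Cancel the common factors (g^2 + 4), (g + 6).

(g - 7)/(g - 5)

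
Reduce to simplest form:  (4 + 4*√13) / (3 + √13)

-2*√13 + 10

Multiply numerator and denominator by -√13 + 3.
Denominator becomes -4; numerator becomes -40 + 8*√13.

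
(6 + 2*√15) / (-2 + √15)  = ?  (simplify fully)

Multiply numerator and denominator by -√15 - 2.
Denominator becomes -11; numerator becomes -42 - 10*√15.

(10*√15 + 42)/11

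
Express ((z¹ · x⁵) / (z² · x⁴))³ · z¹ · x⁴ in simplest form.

x⁷/z²

Inside the bracket: (z^-1) · x¹
Raise to the power 3: (z^-3) · x³
Multiply by z¹ · x⁴: add exponents.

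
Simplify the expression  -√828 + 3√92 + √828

6*√23

√828 = 6*√23; 3√92 = 6*√23; √828 = 6*√23
Combine: (-6 + 6 + 6)·√23 = 6*√23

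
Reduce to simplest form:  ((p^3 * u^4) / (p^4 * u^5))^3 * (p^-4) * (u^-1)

1/(p^7*u^4)

Inside the bracket: (p^-1) * (u^-1)
Raise to the power 3: (p^-3) * (u^-3)
Multiply by (p^-4) * (u^-1): add exponents.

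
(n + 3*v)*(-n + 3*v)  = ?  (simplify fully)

Product of conjugates: (P+Q)(P-Q) = P^2 - Q^2.

-n^2 + 9*v^2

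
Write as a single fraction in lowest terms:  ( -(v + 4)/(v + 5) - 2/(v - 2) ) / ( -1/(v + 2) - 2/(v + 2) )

Numerator: -(v + 4)/(v + 5) - 2/(v - 2) = (-v² - 4*v - 2)/(v² + 3*v - 10)
Denominator: -1/(v + 2) - 2/(v + 2) = -3/(v + 2)
Divide: ((-v² - 4*v - 2)/(v² + 3*v - 10)) · (-v/3 - 2/3) = (v³ + 6*v² + 10*v + 4)/(3*v² + 9*v - 30)

(v³ + 6*v² + 10*v + 4)/(3*v² + 9*v - 30)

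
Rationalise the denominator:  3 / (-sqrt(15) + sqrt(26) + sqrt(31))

(-63*sqrt(15) + 15*sqrt(31) + 30*sqrt(26) + 3*sqrt(12090))/730

Group as (sqrt(26) + sqrt(31)) - sqrt(15); multiply by (sqrt(26) + sqrt(31)) + sqrt(15), then rationalise the remaining surd.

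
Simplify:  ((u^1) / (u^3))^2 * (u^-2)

u^(-6)

Inside the bracket: (u^-2)
Raise to the power 2: (u^-4)
Multiply by (u^-2): add exponents.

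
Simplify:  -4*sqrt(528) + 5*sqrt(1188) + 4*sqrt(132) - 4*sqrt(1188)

-2*sqrt(33)

4*sqrt(528) = 16*sqrt(33); 5*sqrt(1188) = 30*sqrt(33); 4*sqrt(132) = 8*sqrt(33); 4*sqrt(1188) = 24*sqrt(33)
Combine: (-16 + 30 + 8 - 24)·sqrt(33) = -2*sqrt(33)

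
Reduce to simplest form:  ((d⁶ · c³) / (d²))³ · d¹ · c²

c^11*d^13

Inside the bracket: d⁴ · c³
Raise to the power 3: d^12 · c⁹
Multiply by d¹ · c²: add exponents.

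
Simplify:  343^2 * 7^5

343^2 = 7^6; 7^5 = 7^5
Combine exponents: 7^11

7^11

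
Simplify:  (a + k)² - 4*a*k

Expanding gives a² - 2*a*k + k², a perfect square.

(a - k)²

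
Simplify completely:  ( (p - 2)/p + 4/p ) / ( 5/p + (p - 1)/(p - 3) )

Numerator: (p - 2)/p + 4/p = (p + 2)/p
Denominator: 5/p + (p - 1)/(p - 3) = (p² + 4*p - 15)/(p² - 3*p)
Divide: ((p + 2)/p) · ((p² - 3*p)/(p² + 4*p - 15)) = (p² - p - 6)/(p² + 4*p - 15)

(p² - p - 6)/(p² + 4*p - 15)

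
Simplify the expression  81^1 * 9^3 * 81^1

3^14

81^1 = 3^4; 9^3 = 3^6; 81^1 = 3^4
Combine exponents: 3^14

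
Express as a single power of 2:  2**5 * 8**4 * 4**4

2**25

2**5 = 2**5; 8**4 = 2**12; 4**4 = 2**8
Combine exponents: 2**25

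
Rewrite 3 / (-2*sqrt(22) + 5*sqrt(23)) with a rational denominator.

(6*sqrt(22) + 15*sqrt(23))/487

Multiply numerator and denominator by 2*sqrt(22) + 5*sqrt(23).
Denominator becomes 487; numerator becomes 6*sqrt(22) + 15*sqrt(23).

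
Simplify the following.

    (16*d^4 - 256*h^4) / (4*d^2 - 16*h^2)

Difference of fourth powers: factor out (4*d^2 - 16*h^2).

4*d^2 + 16*h^2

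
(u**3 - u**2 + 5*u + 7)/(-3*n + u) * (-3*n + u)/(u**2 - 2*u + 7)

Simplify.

u + 1

Factor: u**3 - u**2 + 5*u + 7 = (u + 1)*(u**2 - 2*u + 7)
Cancel the common factors (u**2 - 2*u + 7), (-3*n + u).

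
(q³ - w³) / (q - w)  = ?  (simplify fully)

q² + q*w + w²

q^3 - w^3 = (q - w)(q² + q*w + w²).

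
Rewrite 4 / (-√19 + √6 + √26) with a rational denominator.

(-52*√19 - 4*√26 + 156*√6 + 16*√741)/455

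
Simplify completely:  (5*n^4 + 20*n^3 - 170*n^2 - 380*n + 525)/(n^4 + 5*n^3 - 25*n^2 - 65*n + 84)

(5*n - 25)/(n - 4)

Factor: 5*n^4 + 20*n^3 - 170*n^2 - 380*n + 525 = 5*(n - 1)*(n - 5)*(n + 3)*(n + 7);  n^4 + 5*n^3 - 25*n^2 - 65*n + 84 = (n - 1)*(n - 4)*(n + 7)*(n + 3)
Cancel the common factors (n - 1), (n + 7), (n + 3).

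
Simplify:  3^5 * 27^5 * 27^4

3^32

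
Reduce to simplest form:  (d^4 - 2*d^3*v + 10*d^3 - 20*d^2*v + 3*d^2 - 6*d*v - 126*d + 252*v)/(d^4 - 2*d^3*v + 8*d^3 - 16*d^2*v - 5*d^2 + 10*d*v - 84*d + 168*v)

(d + 6)/(d + 4)

Factor: d^4 - 2*d^3*v + 10*d^3 - 20*d^2*v + 3*d^2 - 6*d*v - 126*d + 252*v = (d + 7)*(d - 2*v)*(d + 6)*(d - 3);  d^4 - 2*d^3*v + 8*d^3 - 16*d^2*v - 5*d^2 + 10*d*v - 84*d + 168*v = (d - 2*v)*(d - 3)*(d + 4)*(d + 7)
Cancel the common factors (d - 2*v), (d - 3), (d + 7).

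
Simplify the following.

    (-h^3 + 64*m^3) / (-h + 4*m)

Factor as (a-b)(a^2+ab+b^2) with a=(4*m), b=h.

h^2 + 4*h*m + 16*m^2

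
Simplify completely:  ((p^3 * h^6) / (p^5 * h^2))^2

Inside the bracket: (p^-2) * h^4
Raise to the power 2: (p^-4) * h^8

h^8/p^4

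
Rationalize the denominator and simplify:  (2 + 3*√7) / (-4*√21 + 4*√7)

Multiply numerator and denominator by 4*√7 + 4*√21.
Denominator becomes -224; numerator becomes 8*√7 + 8*√21 + 84 + 84*√3.

(-21*√3 - 21 - 2*√21 - 2*√7)/56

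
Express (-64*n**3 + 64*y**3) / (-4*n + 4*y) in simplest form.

Apply the difference-of-cubes factorisation and cancel (-4*n + 4*y).

16*n**2 + 16*n*y + 16*y**2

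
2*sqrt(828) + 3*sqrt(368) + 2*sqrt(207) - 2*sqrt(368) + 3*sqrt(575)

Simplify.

37*sqrt(23)

2*sqrt(828) = 12*sqrt(23); 3*sqrt(368) = 12*sqrt(23); 2*sqrt(207) = 6*sqrt(23); 2*sqrt(368) = 8*sqrt(23); 3*sqrt(575) = 15*sqrt(23)
Combine: (12 + 12 + 6 - 8 + 15)·sqrt(23) = 37*sqrt(23)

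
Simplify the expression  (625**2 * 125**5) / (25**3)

5**17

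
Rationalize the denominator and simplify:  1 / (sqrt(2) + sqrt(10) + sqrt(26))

(-9*sqrt(10) - 17*sqrt(2) + 2*sqrt(130) + 7*sqrt(26))/58

Group as (sqrt(2) + sqrt(10)) + sqrt(26); multiply by (sqrt(2) + sqrt(10)) - sqrt(26), then rationalise the remaining surd.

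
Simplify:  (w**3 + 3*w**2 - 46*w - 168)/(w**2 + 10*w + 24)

w - 7

Factor: w**3 + 3*w**2 - 46*w - 168 = (w - 7)*(w + 6)*(w + 4);  w**2 + 10*w + 24 = (w + 4)*(w + 6)
Cancel the common factors (w + 4), (w + 6).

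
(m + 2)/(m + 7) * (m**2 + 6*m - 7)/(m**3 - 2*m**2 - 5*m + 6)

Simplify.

1/(m - 3)

Factor: m**2 + 6*m - 7 = (m + 7)*(m - 1);  m**3 - 2*m**2 - 5*m + 6 = (m + 2)*(m - 3)*(m - 1)
Cancel the common factors (m + 2), (m + 7), (m - 1).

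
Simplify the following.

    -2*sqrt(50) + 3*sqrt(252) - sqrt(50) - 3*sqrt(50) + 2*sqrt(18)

-24*sqrt(2) + 18*sqrt(7)

2*sqrt(50) = 10*sqrt(2); 3*sqrt(252) = 18*sqrt(7); sqrt(50) = 5*sqrt(2); 3*sqrt(50) = 15*sqrt(2); 2*sqrt(18) = 6*sqrt(2)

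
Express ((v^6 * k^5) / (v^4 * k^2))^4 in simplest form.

Inside the bracket: v^2 * k^3
Raise to the power 4: v^8 * k^12

k^12*v^8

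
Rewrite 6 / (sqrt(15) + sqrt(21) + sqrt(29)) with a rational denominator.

Group as (sqrt(15) + sqrt(21)) + sqrt(29); multiply by (sqrt(15) + sqrt(21)) - sqrt(29), then rationalise the remaining surd.

(-36*sqrt(1015) + 42*sqrt(29) + 138*sqrt(21) + 210*sqrt(15))/1211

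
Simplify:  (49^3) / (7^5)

49^3 = 7^6; 7^5 = 7^5
Combine exponents: 7^1

7^1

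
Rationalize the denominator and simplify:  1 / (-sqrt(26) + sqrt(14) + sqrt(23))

Group as (sqrt(14) + sqrt(23)) - sqrt(26); multiply by (sqrt(14) + sqrt(23)) + sqrt(26), then rationalise the remaining surd.

(-11*sqrt(26) + 17*sqrt(23) + 35*sqrt(14) + 4*sqrt(2093))/1167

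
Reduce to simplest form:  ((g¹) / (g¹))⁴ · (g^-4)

Inside the bracket: 1
Raise to the power 4: 1
Multiply by (g^-4): add exponents.

g^(-4)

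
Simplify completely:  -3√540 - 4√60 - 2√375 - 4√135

-48*√15

3√540 = 18*√15; 4√60 = 8*√15; 2√375 = 10*√15; 4√135 = 12*√15
Combine: (-18 - 8 - 10 - 12)·√15 = -48*√15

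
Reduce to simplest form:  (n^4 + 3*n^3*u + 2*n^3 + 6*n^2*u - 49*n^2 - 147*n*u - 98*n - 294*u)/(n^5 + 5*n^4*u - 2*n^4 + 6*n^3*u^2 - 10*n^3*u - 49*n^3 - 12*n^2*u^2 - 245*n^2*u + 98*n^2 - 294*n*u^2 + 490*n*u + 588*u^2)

Factor: n^4 + 3*n^3*u + 2*n^3 + 6*n^2*u - 49*n^2 - 147*n*u - 98*n - 294*u = (n + 7)*(n + 2)*(n + 3*u)*(n - 7);  n^5 + 5*n^4*u - 2*n^4 + 6*n^3*u^2 - 10*n^3*u - 49*n^3 - 12*n^2*u^2 - 245*n^2*u + 98*n^2 - 294*n*u^2 + 490*n*u + 588*u^2 = (n - 2)*(n + 7)*(n + 3*u)*(n - 7)*(n + 2*u)
Cancel the common factors (n + 7), (n - 7), (n + 3*u).

(n + 2)/(n^2 + 2*n*u - 2*n - 4*u)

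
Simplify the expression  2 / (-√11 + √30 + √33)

Group as (√30 + √33) - √11; multiply by (√30 + √33) + √11, then rationalise the remaining surd.

(-26*√11 + 4*√33 + 7*√30 + 33*√10)/314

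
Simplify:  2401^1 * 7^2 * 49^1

7^8

2401^1 = 7^4; 7^2 = 7^2; 49^1 = 7^2
Combine exponents: 7^8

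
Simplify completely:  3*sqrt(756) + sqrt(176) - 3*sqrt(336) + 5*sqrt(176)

3*sqrt(756) = 18*sqrt(21); sqrt(176) = 4*sqrt(11); 3*sqrt(336) = 12*sqrt(21); 5*sqrt(176) = 20*sqrt(11)

6*sqrt(21) + 24*sqrt(11)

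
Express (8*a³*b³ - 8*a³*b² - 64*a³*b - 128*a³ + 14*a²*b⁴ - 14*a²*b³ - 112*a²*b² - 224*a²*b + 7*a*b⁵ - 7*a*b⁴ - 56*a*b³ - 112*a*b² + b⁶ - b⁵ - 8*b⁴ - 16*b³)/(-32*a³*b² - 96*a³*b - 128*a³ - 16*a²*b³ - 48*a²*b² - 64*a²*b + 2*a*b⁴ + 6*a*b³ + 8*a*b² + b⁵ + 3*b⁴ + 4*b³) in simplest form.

(-a*b + 4*a - b² + 4*b)/(4*a - b)

Factor: 8*a³*b³ - 8*a³*b² - 64*a³*b - 128*a³ + 14*a²*b⁴ - 14*a²*b³ - 112*a²*b² - 224*a²*b + 7*a*b⁵ - 7*a*b⁴ - 56*a*b³ - 112*a*b² + b⁶ - b⁵ - 8*b⁴ - 16*b³ = (2*a + b)·(b - 4)·(4*a + b)·(b² + 3*b + 4)·(a + b);  -32*a³*b² - 96*a³*b - 128*a³ - 16*a²*b³ - 48*a²*b² - 64*a²*b + 2*a*b⁴ + 6*a*b³ + 8*a*b² + b⁵ + 3*b⁴ + 4*b³ = (-4*a + b)·(2*a + b)·(b² + 3*b + 4)·(4*a + b)
Cancel the common factors (b² + 3*b + 4), (4*a + b), (2*a + b).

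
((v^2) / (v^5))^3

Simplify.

Inside the bracket: (v^-3)
Raise to the power 3: (v^-9)

v^(-9)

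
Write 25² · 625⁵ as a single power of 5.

25² = 5^4; 625⁵ = 5^20
Combine exponents: 5^24

5^24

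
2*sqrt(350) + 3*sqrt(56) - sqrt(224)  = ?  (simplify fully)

12*sqrt(14)

2*sqrt(350) = 10*sqrt(14); 3*sqrt(56) = 6*sqrt(14); sqrt(224) = 4*sqrt(14)
Combine: (10 + 6 - 4)·sqrt(14) = 12*sqrt(14)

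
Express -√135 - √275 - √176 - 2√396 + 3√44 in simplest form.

√135 = 3*√15; √275 = 5*√11; √176 = 4*√11; 2√396 = 12*√11; 3√44 = 6*√11

-15*√11 - 3*√15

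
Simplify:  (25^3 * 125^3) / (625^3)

25^3 = 5^6; 125^3 = 5^9; 625^3 = 5^12
Combine exponents: 5^3

5^3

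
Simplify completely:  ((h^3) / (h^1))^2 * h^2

h^6

Inside the bracket: h^2
Raise to the power 2: h^4
Multiply by h^2: add exponents.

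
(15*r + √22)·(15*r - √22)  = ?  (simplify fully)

Product of conjugates: (P+Q)(P-Q) = P^2 - Q^2.

225*r² - 22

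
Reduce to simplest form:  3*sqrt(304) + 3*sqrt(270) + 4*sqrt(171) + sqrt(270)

12*sqrt(30) + 24*sqrt(19)

3*sqrt(304) = 12*sqrt(19); 3*sqrt(270) = 9*sqrt(30); 4*sqrt(171) = 12*sqrt(19); sqrt(270) = 3*sqrt(30)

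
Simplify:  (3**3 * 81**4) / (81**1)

3**3 = 3**3; 81**4 = 3**16; 81**1 = 3**4
Combine exponents: 3**15

3**15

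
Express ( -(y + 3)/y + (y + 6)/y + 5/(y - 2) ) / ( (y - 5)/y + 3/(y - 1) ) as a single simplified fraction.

Numerator: -(y + 3)/y + (y + 6)/y + 5/(y - 2) = (8*y - 6)/(y**2 - 2*y)
Denominator: (y - 5)/y + 3/(y - 1) = (y**2 - 3*y + 5)/(y**2 - y)
Divide: ((8*y - 6)/(y**2 - 2*y)) · ((y**2 - y)/(y**2 - 3*y + 5)) = (8*y**2 - 14*y + 6)/(y**3 - 5*y**2 + 11*y - 10)

(8*y**2 - 14*y + 6)/(y**3 - 5*y**2 + 11*y - 10)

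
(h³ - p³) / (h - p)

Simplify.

Apply the difference-of-cubes factorisation and cancel (h - p).

h² + h*p + p²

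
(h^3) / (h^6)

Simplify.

h^(-3)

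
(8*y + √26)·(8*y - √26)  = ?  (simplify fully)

Difference of squares with P = 8*y, Q = √26.

64*y² - 26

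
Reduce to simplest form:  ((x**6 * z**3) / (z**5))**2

x**12/z**4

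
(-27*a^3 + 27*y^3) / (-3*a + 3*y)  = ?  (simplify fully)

9*a^2 + 9*a*y + 9*y^2

Factor as (a-b)(a^2+ab+b^2) with a=(3*y), b=(3*a).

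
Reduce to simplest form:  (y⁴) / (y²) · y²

y⁴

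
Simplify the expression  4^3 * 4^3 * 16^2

4^3 = 2^6; 4^3 = 2^6; 16^2 = 2^8
Combine exponents: 2^20

2^20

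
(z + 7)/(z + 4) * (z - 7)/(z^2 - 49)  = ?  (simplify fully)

1/(z + 4)

Factor: z^2 - 49 = (z + 7)*(z - 7)
Cancel the common factors (z + 7), (z - 7).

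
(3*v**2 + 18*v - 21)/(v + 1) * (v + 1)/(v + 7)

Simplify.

Factor: 3*v**2 + 18*v - 21 = 3*(v - 1)*(v + 7)
Cancel the common factors (v + 1), (v + 7).

3*v - 3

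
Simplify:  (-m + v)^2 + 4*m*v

(m + v)^2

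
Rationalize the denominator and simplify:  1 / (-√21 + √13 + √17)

Group as (√13 + √17) - √21; multiply by (√13 + √17) + √21, then rationalise the remaining surd.

(-9*√21 + 17*√17 + 25*√13 + 2*√4641)/803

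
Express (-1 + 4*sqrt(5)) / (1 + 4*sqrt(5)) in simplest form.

Multiply numerator and denominator by -4*sqrt(5) + 1.
Denominator becomes -79; numerator becomes -81 + 8*sqrt(5).

(-8*sqrt(5) + 81)/79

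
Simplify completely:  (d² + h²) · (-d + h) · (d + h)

-d⁴ + h⁴

Pair the conjugate factors: (h+d)(h-d) = -d² + h², then repeat with the next factor.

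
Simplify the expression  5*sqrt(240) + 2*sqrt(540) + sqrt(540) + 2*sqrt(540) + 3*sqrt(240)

62*sqrt(15)

5*sqrt(240) = 20*sqrt(15); 2*sqrt(540) = 12*sqrt(15); sqrt(540) = 6*sqrt(15); 2*sqrt(540) = 12*sqrt(15); 3*sqrt(240) = 12*sqrt(15)
Combine: (20 + 12 + 6 + 12 + 12)·sqrt(15) = 62*sqrt(15)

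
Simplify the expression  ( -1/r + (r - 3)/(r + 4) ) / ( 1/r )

(r^2 - 4*r - 4)/(r + 4)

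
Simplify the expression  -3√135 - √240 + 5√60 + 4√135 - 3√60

3√135 = 9*√15; √240 = 4*√15; 5√60 = 10*√15; 4√135 = 12*√15; 3√60 = 6*√15
Combine: (-9 - 4 + 10 + 12 - 6)·√15 = 3*√15

3*√15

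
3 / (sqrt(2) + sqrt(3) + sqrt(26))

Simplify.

Group as (sqrt(3) + sqrt(26)) + sqrt(2); multiply by (sqrt(3) + sqrt(26)) - sqrt(2), then rationalise the remaining surd.

(-25*sqrt(3) - 27*sqrt(2) + 4*sqrt(39) + 21*sqrt(26))/139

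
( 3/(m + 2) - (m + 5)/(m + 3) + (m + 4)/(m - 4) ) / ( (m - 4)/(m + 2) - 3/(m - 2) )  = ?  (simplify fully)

(9*m^3 + 23*m^2 - 54*m - 56)/(m^4 - 10*m^3 - m^2 + 106*m - 24)

Numerator: 3/(m + 2) - (m + 5)/(m + 3) + (m + 4)/(m - 4) = (9*m^2 + 41*m + 28)/(m^3 + m^2 - 14*m - 24)
Denominator: (m - 4)/(m + 2) - 3/(m - 2) = (m^2 - 9*m + 2)/(m^2 - 4)
Divide: ((9*m^2 + 41*m + 28)/(m^3 + m^2 - 14*m - 24)) · ((m^2 - 4)/(m^2 - 9*m + 2)) = (9*m^3 + 23*m^2 - 54*m - 56)/(m^4 - 10*m^3 - m^2 + 106*m - 24)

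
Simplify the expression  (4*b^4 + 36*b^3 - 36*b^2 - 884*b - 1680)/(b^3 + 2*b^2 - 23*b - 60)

4*b + 28

Factor: 4*b^4 + 36*b^3 - 36*b^2 - 884*b - 1680 = 4*(b - 5)*(b + 7)*(b + 3)*(b + 4);  b^3 + 2*b^2 - 23*b - 60 = (b + 4)*(b - 5)*(b + 3)
Cancel the common factors (b + 4), (b - 5), (b + 3).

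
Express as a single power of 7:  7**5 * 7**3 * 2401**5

7**28

7**5 = 7**5; 7**3 = 7**3; 2401**5 = 7**20
Combine exponents: 7**28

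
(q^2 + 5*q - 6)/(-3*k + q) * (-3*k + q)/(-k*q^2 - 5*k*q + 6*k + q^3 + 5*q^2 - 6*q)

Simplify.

Factor: q^2 + 5*q - 6 = (q - 1)*(q + 6);  -k*q^2 - 5*k*q + 6*k + q^3 + 5*q^2 - 6*q = (q - 1)*(-k + q)*(q + 6)
Cancel the common factors (q - 1), (-3*k + q), (q + 6).

1/(-k + q)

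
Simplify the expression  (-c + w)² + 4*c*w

(c + w)²

Expanding gives c² + 2*c*w + w², a perfect square.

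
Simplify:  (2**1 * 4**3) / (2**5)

2**1 = 2**1; 4**3 = 2**6; 2**5 = 2**5
Combine exponents: 2**2

2**2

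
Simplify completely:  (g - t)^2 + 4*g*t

(g + t)^2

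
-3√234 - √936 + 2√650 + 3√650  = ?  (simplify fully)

3√234 = 9*√26; √936 = 6*√26; 2√650 = 10*√26; 3√650 = 15*√26
Combine: (-9 - 6 + 10 + 15)·√26 = 10*√26

10*√26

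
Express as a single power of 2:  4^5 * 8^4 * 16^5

2^42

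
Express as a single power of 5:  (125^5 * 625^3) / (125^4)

5^15

125^5 = 5^15; 625^3 = 5^12; 125^4 = 5^12
Combine exponents: 5^15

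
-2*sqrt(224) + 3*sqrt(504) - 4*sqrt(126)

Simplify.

2*sqrt(224) = 8*sqrt(14); 3*sqrt(504) = 18*sqrt(14); 4*sqrt(126) = 12*sqrt(14)
Combine: (-8 + 18 - 12)·sqrt(14) = -2*sqrt(14)

-2*sqrt(14)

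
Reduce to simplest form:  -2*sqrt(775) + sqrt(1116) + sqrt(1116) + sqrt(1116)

8*sqrt(31)

2*sqrt(775) = 10*sqrt(31); sqrt(1116) = 6*sqrt(31); sqrt(1116) = 6*sqrt(31); sqrt(1116) = 6*sqrt(31)
Combine: (-10 + 6 + 6 + 6)·sqrt(31) = 8*sqrt(31)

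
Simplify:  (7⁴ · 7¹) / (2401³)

7^(-7)

7⁴ = 7^4; 7¹ = 7^1; 2401³ = 7^12
Combine exponents: 7^(-7)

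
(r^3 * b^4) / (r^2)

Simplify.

b^4*r

Quotient: r^1 * b^4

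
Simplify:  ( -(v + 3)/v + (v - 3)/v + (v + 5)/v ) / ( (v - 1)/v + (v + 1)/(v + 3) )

(v² + 2*v - 3)/(2*v² + 3*v - 3)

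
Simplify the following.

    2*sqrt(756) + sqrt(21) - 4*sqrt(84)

5*sqrt(21)

2*sqrt(756) = 12*sqrt(21); sqrt(21) = sqrt(21); 4*sqrt(84) = 8*sqrt(21)
Combine: (12 + 1 - 8)·sqrt(21) = 5*sqrt(21)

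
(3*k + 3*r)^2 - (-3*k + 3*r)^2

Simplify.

Write as f((3*r),(3*k)) - f((3*r),-(3*k)) and expand.

36*k*r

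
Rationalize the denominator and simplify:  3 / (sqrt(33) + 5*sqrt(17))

(-3*sqrt(33) + 15*sqrt(17))/392

Multiply numerator and denominator by -5*sqrt(17) + sqrt(33).
Denominator becomes -392; numerator becomes -15*sqrt(17) + 3*sqrt(33).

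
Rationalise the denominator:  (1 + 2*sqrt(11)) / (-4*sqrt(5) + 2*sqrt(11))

Multiply numerator and denominator by 2*sqrt(11) + 4*sqrt(5).
Denominator becomes -36; numerator becomes 2*sqrt(11) + 4*sqrt(5) + 44 + 8*sqrt(55).

(-4*sqrt(55) - 22 - 2*sqrt(5) - sqrt(11))/18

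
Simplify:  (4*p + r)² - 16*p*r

(4*p - r)²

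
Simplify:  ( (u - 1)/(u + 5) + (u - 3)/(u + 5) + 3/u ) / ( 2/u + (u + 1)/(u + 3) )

(2*u^3 + 5*u^2 + 12*u + 45)/(u^3 + 8*u^2 + 21*u + 30)

Numerator: (u - 1)/(u + 5) + (u - 3)/(u + 5) + 3/u = (2*u^2 - u + 15)/(u^2 + 5*u)
Denominator: 2/u + (u + 1)/(u + 3) = (u^2 + 3*u + 6)/(u^2 + 3*u)
Divide: ((2*u^2 - u + 15)/(u^2 + 5*u)) · ((u^2 + 3*u)/(u^2 + 3*u + 6)) = (2*u^3 + 5*u^2 + 12*u + 45)/(u^3 + 8*u^2 + 21*u + 30)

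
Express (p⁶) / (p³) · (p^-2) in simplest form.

Quotient: p³
Multiply by (p^-2): add exponents.

p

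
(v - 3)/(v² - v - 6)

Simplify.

Factor: v² - v - 6 = (v - 3)·(v + 2)
Cancel the common factor (v - 3).

1/(v + 2)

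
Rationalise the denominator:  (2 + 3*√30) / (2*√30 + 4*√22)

Multiply numerator and denominator by -4*√22 + 2*√30.
Denominator becomes -232; numerator becomes -24*√165 - 8*√22 + 4*√30 + 180.

(-45 - √30 + 2*√22 + 6*√165)/58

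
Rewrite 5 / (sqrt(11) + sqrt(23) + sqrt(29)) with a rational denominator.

Group as (sqrt(11) + sqrt(29)) + sqrt(23); multiply by (sqrt(11) + sqrt(29)) - sqrt(23), then rationalise the remaining surd.

(-10*sqrt(7337) + 25*sqrt(29) + 85*sqrt(23) + 205*sqrt(11))/987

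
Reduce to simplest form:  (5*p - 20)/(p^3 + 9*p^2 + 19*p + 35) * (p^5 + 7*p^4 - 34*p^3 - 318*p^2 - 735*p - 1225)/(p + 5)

5*p^2 - 55*p + 140

Factor: 5*p - 20 = 5*(p - 4);  p^3 + 9*p^2 + 19*p + 35 = (p^2 + 2*p + 5)*(p + 7);  p^5 + 7*p^4 - 34*p^3 - 318*p^2 - 735*p - 1225 = (p + 5)*(p + 7)*(p^2 + 2*p + 5)*(p - 7)
Cancel the common factors (p^2 + 2*p + 5), (p + 7), (p + 5).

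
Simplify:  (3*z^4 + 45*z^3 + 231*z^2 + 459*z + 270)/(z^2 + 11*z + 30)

Factor: 3*z^4 + 45*z^3 + 231*z^2 + 459*z + 270 = 3*(z + 6)*(z + 5)*(z + 1)*(z + 3);  z^2 + 11*z + 30 = (z + 5)*(z + 6)
Cancel the common factors (z + 5), (z + 6).

3*z^2 + 12*z + 9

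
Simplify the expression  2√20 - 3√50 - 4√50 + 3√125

2√20 = 4*√5; 3√50 = 15*√2; 4√50 = 20*√2; 3√125 = 15*√5

-35*√2 + 19*√5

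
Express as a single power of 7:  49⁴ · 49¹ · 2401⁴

7^26

49⁴ = 7^8; 49¹ = 7^2; 2401⁴ = 7^16
Combine exponents: 7^26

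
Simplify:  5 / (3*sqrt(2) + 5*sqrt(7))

(-15*sqrt(2) + 25*sqrt(7))/157

Multiply numerator and denominator by -3*sqrt(2) + 5*sqrt(7).
Denominator becomes 157; numerator becomes -15*sqrt(2) + 25*sqrt(7).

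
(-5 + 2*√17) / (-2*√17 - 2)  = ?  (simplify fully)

(-39 + 7*√17)/32

Multiply numerator and denominator by -2 + 2*√17.
Denominator becomes -64; numerator becomes -14*√17 + 78.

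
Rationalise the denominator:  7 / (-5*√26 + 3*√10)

(-5*√26 - 3*√10)/80

Multiply numerator and denominator by 3*√10 + 5*√26.
Denominator becomes -560; numerator becomes 21*√10 + 35*√26.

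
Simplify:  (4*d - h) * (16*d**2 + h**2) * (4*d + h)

Pair the conjugate factors: ((4*d)+h)((4*d)-h) = 16*d**2 - h**2, then repeat with the next factor.

256*d**4 - h**4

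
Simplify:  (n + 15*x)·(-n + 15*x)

(15*x)^2 - (n)^2 = -n² + 225*x².

-n² + 225*x²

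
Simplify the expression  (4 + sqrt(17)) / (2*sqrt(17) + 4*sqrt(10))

(-17 - 4*sqrt(17) + 8*sqrt(10) + 2*sqrt(170))/46

Multiply numerator and denominator by -4*sqrt(10) + 2*sqrt(17).
Denominator becomes -92; numerator becomes -4*sqrt(170) - 16*sqrt(10) + 8*sqrt(17) + 34.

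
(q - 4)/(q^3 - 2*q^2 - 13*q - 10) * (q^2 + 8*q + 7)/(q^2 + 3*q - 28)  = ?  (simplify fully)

1/(q^2 - 3*q - 10)

Factor: q^3 - 2*q^2 - 13*q - 10 = (q - 5)*(q + 2)*(q + 1);  q^2 + 8*q + 7 = (q + 7)*(q + 1);  q^2 + 3*q - 28 = (q - 4)*(q + 7)
Cancel the common factors (q - 4), (q + 1), (q + 7).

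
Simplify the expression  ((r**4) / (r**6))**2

r**(-4)

Inside the bracket: (r**-2)
Raise to the power 2: (r**-4)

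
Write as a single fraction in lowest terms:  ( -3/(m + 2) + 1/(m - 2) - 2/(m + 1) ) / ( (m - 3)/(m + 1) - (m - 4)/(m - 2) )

(2*m^2 - 3*m - 8)/(m^2 - 3*m - 10)

Numerator: -3/(m + 2) + 1/(m - 2) - 2/(m + 1) = (-4*m^2 + 6*m + 16)/(m^3 + m^2 - 4*m - 4)
Denominator: (m - 3)/(m + 1) - (m - 4)/(m - 2) = (-2*m + 10)/(m^2 - m - 2)
Divide: ((-4*m^2 + 6*m + 16)/(m^3 + m^2 - 4*m - 4)) · ((m^2 - m - 2)/(-2*m + 10)) = (2*m^2 - 3*m - 8)/(m^2 - 3*m - 10)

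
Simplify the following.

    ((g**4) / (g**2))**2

g**4

Inside the bracket: g**2
Raise to the power 2: g**4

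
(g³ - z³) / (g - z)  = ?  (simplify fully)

Apply the difference-of-cubes factorisation and cancel (g - z).

g² + g*z + z²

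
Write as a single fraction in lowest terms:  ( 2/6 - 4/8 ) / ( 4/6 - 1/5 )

-5/14

Numerator: 2/6 - 4/8 = -1/6
Denominator: 4/6 - 1/5 = 7/15
Divide: (-1/6) · (15/7) = -5/14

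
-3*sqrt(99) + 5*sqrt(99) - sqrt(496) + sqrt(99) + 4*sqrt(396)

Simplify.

3*sqrt(99) = 9*sqrt(11); 5*sqrt(99) = 15*sqrt(11); sqrt(496) = 4*sqrt(31); sqrt(99) = 3*sqrt(11); 4*sqrt(396) = 24*sqrt(11)

-4*sqrt(31) + 33*sqrt(11)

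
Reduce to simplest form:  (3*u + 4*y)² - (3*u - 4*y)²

Write as f((3*u),(4*y)) - f((3*u),-(4*y)) and expand.

48*u*y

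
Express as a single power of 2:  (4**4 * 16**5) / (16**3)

2**16

4**4 = 2**8; 16**5 = 2**20; 16**3 = 2**12
Combine exponents: 2**16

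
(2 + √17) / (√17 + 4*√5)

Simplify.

Multiply numerator and denominator by -4*√5 + √17.
Denominator becomes -63; numerator becomes -4*√85 - 8*√5 + 2*√17 + 17.

(-17 - 2*√17 + 8*√5 + 4*√85)/63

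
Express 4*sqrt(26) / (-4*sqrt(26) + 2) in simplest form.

(-104 - 2*sqrt(26))/103

Multiply numerator and denominator by 2 + 4*sqrt(26).
Denominator becomes -412; numerator becomes 8*sqrt(26) + 416.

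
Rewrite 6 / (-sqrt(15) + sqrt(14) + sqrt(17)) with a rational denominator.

(-8*sqrt(15) + 6*sqrt(17) + 9*sqrt(14) + sqrt(3570))/58

Group as (sqrt(14) + sqrt(17)) - sqrt(15); multiply by (sqrt(14) + sqrt(17)) + sqrt(15), then rationalise the remaining surd.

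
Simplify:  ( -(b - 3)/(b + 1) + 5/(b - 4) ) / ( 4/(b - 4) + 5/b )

Numerator: -(b - 3)/(b + 1) + 5/(b - 4) = (-b² + 12*b - 7)/(b² - 3*b - 4)
Denominator: 4/(b - 4) + 5/b = (9*b - 20)/(b² - 4*b)
Divide: ((-b² + 12*b - 7)/(b² - 3*b - 4)) · ((b² - 4*b)/(9*b - 20)) = (-b³ + 12*b² - 7*b)/(9*b² - 11*b - 20)

(-b³ + 12*b² - 7*b)/(9*b² - 11*b - 20)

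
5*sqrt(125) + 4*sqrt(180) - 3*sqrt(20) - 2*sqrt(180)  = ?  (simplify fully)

31*sqrt(5)

5*sqrt(125) = 25*sqrt(5); 4*sqrt(180) = 24*sqrt(5); 3*sqrt(20) = 6*sqrt(5); 2*sqrt(180) = 12*sqrt(5)
Combine: (25 + 24 - 6 - 12)·sqrt(5) = 31*sqrt(5)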